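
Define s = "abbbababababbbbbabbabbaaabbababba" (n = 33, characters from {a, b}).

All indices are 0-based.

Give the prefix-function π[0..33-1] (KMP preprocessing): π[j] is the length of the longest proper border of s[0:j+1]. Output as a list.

π[0] = 0
j=1 s[j]='b': π[1]=0 (border '')
j=2 s[j]='b': π[2]=0 (border '')
j=3 s[j]='b': π[3]=0 (border '')
j=4 s[j]='a': π[4]=1 (border 'a')
j=5 s[j]='b': π[5]=2 (border 'ab')
j=6 s[j]='a': k: 2→0; π[6]=1 (border 'a')
j=7 s[j]='b': π[7]=2 (border 'ab')
j=8 s[j]='a': k: 2→0; π[8]=1 (border 'a')
j=9 s[j]='b': π[9]=2 (border 'ab')
j=10 s[j]='a': k: 2→0; π[10]=1 (border 'a')
j=11 s[j]='b': π[11]=2 (border 'ab')
j=12 s[j]='b': π[12]=3 (border 'abb')
j=13 s[j]='b': π[13]=4 (border 'abbb')
j=14 s[j]='b': k: 4→0; π[14]=0 (border '')
j=15 s[j]='b': π[15]=0 (border '')
j=16 s[j]='a': π[16]=1 (border 'a')
j=17 s[j]='b': π[17]=2 (border 'ab')
j=18 s[j]='b': π[18]=3 (border 'abb')
j=19 s[j]='a': k: 3→0; π[19]=1 (border 'a')
j=20 s[j]='b': π[20]=2 (border 'ab')
j=21 s[j]='b': π[21]=3 (border 'abb')
j=22 s[j]='a': k: 3→0; π[22]=1 (border 'a')
j=23 s[j]='a': k: 1→0; π[23]=1 (border 'a')
j=24 s[j]='a': k: 1→0; π[24]=1 (border 'a')
j=25 s[j]='b': π[25]=2 (border 'ab')
j=26 s[j]='b': π[26]=3 (border 'abb')
j=27 s[j]='a': k: 3→0; π[27]=1 (border 'a')
j=28 s[j]='b': π[28]=2 (border 'ab')
j=29 s[j]='a': k: 2→0; π[29]=1 (border 'a')
j=30 s[j]='b': π[30]=2 (border 'ab')
j=31 s[j]='b': π[31]=3 (border 'abb')
j=32 s[j]='a': k: 3→0; π[32]=1 (border 'a')

[0, 0, 0, 0, 1, 2, 1, 2, 1, 2, 1, 2, 3, 4, 0, 0, 1, 2, 3, 1, 2, 3, 1, 1, 1, 2, 3, 1, 2, 1, 2, 3, 1]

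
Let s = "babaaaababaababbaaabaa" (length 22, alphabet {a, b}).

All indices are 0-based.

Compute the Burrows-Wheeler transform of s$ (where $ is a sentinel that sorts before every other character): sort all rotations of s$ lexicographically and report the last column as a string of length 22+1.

aabbbaaababbaabaaba$aaa

rank  rotation                 last
    0  $babaaaababaababbaaabaa  a
    1  a$babaaaababaababbaaaba  a
    2  aa$babaaaababaababbaaab  b
    3  aaaababaababbaaabaa$bab  b
    4  aaabaa$babaaaababaababb  b
    5  aaababaababbaaabaa$baba  a
    6  aabaa$babaaaababaababba  a
    7  aababaababbaaabaa$babaa  a
    8  aababbaaabaa$babaaaabab  b
    9  abaa$babaaaababaababbaa  a
   10  abaaaababaababbaaabaa$b  b
   11  abaababbaaabaa$babaaaab  b
   12  ababaababbaaabaa$babaaa  a
   13  ababbaaabaa$babaaaababa  a
   14  abbaaabaa$babaaaababaab  b
   15  baa$babaaaababaababbaaa  a
   16  baaaababaababbaaabaa$ba  a
   17  baaabaa$babaaaababaabab  b
   18  baababbaaabaa$babaaaaba  a
   19  babaaaababaababbaaabaa$  $
   20  babaababbaaabaa$babaaaa  a
   21  babbaaabaa$babaaaababaa  a
   22  bbaaabaa$babaaaababaaba  a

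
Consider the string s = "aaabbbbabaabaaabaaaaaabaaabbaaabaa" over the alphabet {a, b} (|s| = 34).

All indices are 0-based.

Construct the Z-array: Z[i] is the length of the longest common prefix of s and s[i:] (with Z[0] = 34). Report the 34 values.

[34, 2, 1, 0, 0, 0, 0, 1, 0, 2, 1, 0, 4, 2, 1, 0, 3, 3, 3, 4, 2, 1, 0, 5, 2, 1, 0, 0, 4, 2, 1, 0, 2, 1]

Z[0]=34
i=1: i≥r, start 0; Z[1]=2 scan→box=[1,3)
i=2: min(r-i=1, Z[1]=2)=1; Z[2]=1
i=3: i≥r, start 0; Z[3]=0
i=4: i≥r, start 0; Z[4]=0
i=5: i≥r, start 0; Z[5]=0
i=6: i≥r, start 0; Z[6]=0
i=7: i≥r, start 0; Z[7]=1 scan→box=[7,8)
i=8: i≥r, start 0; Z[8]=0
i=9: i≥r, start 0; Z[9]=2 scan→box=[9,11)
i=10: min(r-i=1, Z[1]=2)=1; Z[10]=1
i=11: i≥r, start 0; Z[11]=0
i=12: i≥r, start 0; Z[12]=4 scan→box=[12,16)
i=13: min(r-i=3, Z[1]=2)=2; Z[13]=2
i=14: min(r-i=2, Z[2]=1)=1; Z[14]=1
i=15: min(r-i=1, Z[3]=0)=0; Z[15]=0
i=16: i≥r, start 0; Z[16]=3 scan→box=[16,19)
i=17: min(r-i=2, Z[1]=2)=2; Z[17]=3 scan→box=[17,20)
i=18: min(r-i=2, Z[1]=2)=2; Z[18]=3 scan→box=[18,21)
i=19: min(r-i=2, Z[1]=2)=2; Z[19]=4 scan→box=[19,23)
i=20: min(r-i=3, Z[1]=2)=2; Z[20]=2
i=21: min(r-i=2, Z[2]=1)=1; Z[21]=1
i=22: min(r-i=1, Z[3]=0)=0; Z[22]=0
i=23: i≥r, start 0; Z[23]=5 scan→box=[23,28)
i=24: min(r-i=4, Z[1]=2)=2; Z[24]=2
i=25: min(r-i=3, Z[2]=1)=1; Z[25]=1
i=26: min(r-i=2, Z[3]=0)=0; Z[26]=0
i=27: min(r-i=1, Z[4]=0)=0; Z[27]=0
i=28: i≥r, start 0; Z[28]=4 scan→box=[28,32)
i=29: min(r-i=3, Z[1]=2)=2; Z[29]=2
i=30: min(r-i=2, Z[2]=1)=1; Z[30]=1
i=31: min(r-i=1, Z[3]=0)=0; Z[31]=0
i=32: i≥r, start 0; Z[32]=2 scan→box=[32,34)
i=33: min(r-i=1, Z[1]=2)=1; Z[33]=1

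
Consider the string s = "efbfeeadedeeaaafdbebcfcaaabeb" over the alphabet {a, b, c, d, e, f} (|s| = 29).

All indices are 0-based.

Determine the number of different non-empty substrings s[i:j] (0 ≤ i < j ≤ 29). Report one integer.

401

rank | idx | suffix
   0 |  23 | aaabeb
   1 |  12 | aaafdbebcfcaaabeb
   2 |  24 | aabeb
   3 |  13 | aafdbebcfcaaabeb
   4 |  25 | abeb
   5 |   6 | adedeeaaafdbebcfcaaabeb
   6 |  14 | afdbebcfcaaabeb
   7 |  28 | b
   8 |  19 | bcfcaaabeb
   9 |  26 | beb
  10 |  17 | bebcfcaaabeb
  11 |   2 | bfeeadedeeaaafdbebcfcaaabeb
  12 |  22 | caaabeb
  13 |  20 | cfcaaabeb
  14 |  16 | dbebcfcaaabeb
  15 |   7 | dedeeaaafdbebcfcaaabeb
  16 |   9 | deeaaafdbebcfcaaabeb
  17 |  11 | eaaafdbebcfcaaabeb
  18 |   5 | eadedeeaaafdbebcfcaaabeb
  19 |  27 | eb
  20 |  18 | ebcfcaaabeb
  21 |   8 | edeeaaafdbebcfcaaabeb
  22 |  10 | eeaaafdbebcfcaaabeb
  23 |   4 | eeadedeeaaafdbebcfcaaabeb
  24 |   0 | efbfeeadedeeaaafdbebcfcaaabeb
  25 |   1 | fbfeeadedeeaaafdbebcfcaaabeb
  26 |  21 | fcaaabeb
  27 |  15 | fdbebcfcaaabeb
  28 |   3 | feeadedeeaaafdbebcfcaaabeb

SA = [23, 12, 24, 13, 25, 6, 14, 28, 19, 26, 17, 2, 22, 20, 16, 7, 9, 11, 5, 27, 18, 8, 10, 4, 0, 1, 21, 15, 3]
[i] adj suffixes → lcp
  [1] 23/12 → 3 ('aaa')
  [2] 12/24 → 2 ('aa')
  [3] 24/13 → 2 ('aa')
  [4] 13/25 → 1 ('a')
  [5] 25/6 → 1 ('a')
  [6] 6/14 → 1 ('a')
  [7] 14/28 → 0 ('')
  [8] 28/19 → 1 ('b')
  [9] 19/26 → 1 ('b')
  [10] 26/17 → 3 ('beb')
  [11] 17/2 → 1 ('b')
  [12] 2/22 → 0 ('')
  [13] 22/20 → 1 ('c')
  [14] 20/16 → 0 ('')
  [15] 16/7 → 1 ('d')
  [16] 7/9 → 2 ('de')
  [17] 9/11 → 0 ('')
  [18] 11/5 → 2 ('ea')
  [19] 5/27 → 1 ('e')
  [20] 27/18 → 2 ('eb')
  [21] 18/8 → 1 ('e')
  [22] 8/10 → 1 ('e')
  [23] 10/4 → 3 ('eea')
  [24] 4/0 → 1 ('e')
  [25] 0/1 → 0 ('')
  [26] 1/21 → 1 ('f')
  [27] 21/15 → 1 ('f')
  [28] 15/3 → 1 ('f')

n(n+1)/2 = 29·30/2 = 435
Σ LCP = 0 + 3 + 2 + 2 + 1 + 1 + 1 + 0 + 1 + 1 + 3 + 1 + 0 + 1 + 0 + 1 + 2 + 0 + 2 + 1 + 2 + 1 + 1 + 3 + 1 + 0 + 1 + 1 + 1 = 34
distinct = 435 − 34 = 401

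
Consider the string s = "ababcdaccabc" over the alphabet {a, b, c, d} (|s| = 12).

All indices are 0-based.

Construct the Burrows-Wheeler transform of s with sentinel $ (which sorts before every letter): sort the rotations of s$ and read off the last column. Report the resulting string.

c$cbdaaabcabc

rank  rotation       last
    0  $ababcdaccabc  c
    1  ababcdaccabc$  $
    2  abc$ababcdacc  c
    3  abcdaccabc$ab  b
    4  accabc$ababcd  d
    5  babcdaccabc$a  a
    6  bc$ababcdacca  a
    7  bcdaccabc$aba  a
    8  c$ababcdaccab  b
    9  cabc$ababcdac  c
   10  ccabc$ababcda  a
   11  cdaccabc$abab  b
   12  daccabc$ababc  c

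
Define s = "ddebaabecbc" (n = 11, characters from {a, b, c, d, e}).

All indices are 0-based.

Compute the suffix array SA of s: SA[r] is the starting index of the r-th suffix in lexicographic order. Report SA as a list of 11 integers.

[4, 5, 3, 9, 6, 10, 8, 0, 1, 2, 7]

rank | idx | suffix
   0 |   4 | aabecbc
   1 |   5 | abecbc
   2 |   3 | baabecbc
   3 |   9 | bc
   4 |   6 | becbc
   5 |  10 | c
   6 |   8 | cbc
   7 |   0 | ddebaabecbc
   8 |   1 | debaabecbc
   9 |   2 | ebaabecbc
  10 |   7 | ecbc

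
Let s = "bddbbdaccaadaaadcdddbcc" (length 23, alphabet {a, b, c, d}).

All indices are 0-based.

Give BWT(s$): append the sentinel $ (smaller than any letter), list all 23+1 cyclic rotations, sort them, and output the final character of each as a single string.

cdcadaaddb$ccbadabddabdc

rank  rotation                  last
    0  $bddbbdaccaadaaadcdddbcc  c
    1  aaadcdddbcc$bddbbdaccaad  d
    2  aadaaadcdddbcc$bddbbdacc  c
    3  aadcdddbcc$bddbbdaccaada  a
    4  accaadaaadcdddbcc$bddbbd  d
    5  adaaadcdddbcc$bddbbdacca  a
    6  adcdddbcc$bddbbdaccaadaa  a
    7  bbdaccaadaaadcdddbcc$bdd  d
    8  bcc$bddbbdaccaadaaadcddd  d
    9  bdaccaadaaadcdddbcc$bddb  b
   10  bddbbdaccaadaaadcdddbcc$  $
   11  c$bddbbdaccaadaaadcdddbc  c
   12  caadaaadcdddbcc$bddbbdac  c
   13  cc$bddbbdaccaadaaadcdddb  b
   14  ccaadaaadcdddbcc$bddbbda  a
   15  cdddbcc$bddbbdaccaadaaad  d
   16  daaadcdddbcc$bddbbdaccaa  a
   17  daccaadaaadcdddbcc$bddbb  b
   18  dbbdaccaadaaadcdddbcc$bd  d
   19  dbcc$bddbbdaccaadaaadcdd  d
   20  dcdddbcc$bddbbdaccaadaaa  a
   21  ddbbdaccaadaaadcdddbcc$b  b
   22  ddbcc$bddbbdaccaadaaadcd  d
   23  dddbcc$bddbbdaccaadaaadc  c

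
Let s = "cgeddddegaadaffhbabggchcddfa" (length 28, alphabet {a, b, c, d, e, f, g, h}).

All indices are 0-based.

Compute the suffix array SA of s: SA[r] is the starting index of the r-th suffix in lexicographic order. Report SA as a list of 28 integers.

sorted suffixes:
  #0 SA[0]=27  'a'
  #1 SA[1]=9  'aadaffhbabggchcddfa'
  #2 SA[2]=17  'abggchcddfa'
  #3 SA[3]=10  'adaffhbabggchcddfa'
  #4 SA[4]=12  'affhbabggchcddfa'
  #5 SA[5]=16  'babggchcddfa'
  #6 SA[6]=18  'bggchcddfa'
  #7 SA[7]=23  'cddfa'
  #8 SA[8]=0  'cgeddddegaadaffhbabggchcddfa'
  #9 SA[9]=21  'chcddfa'
  #10 SA[10]=11  'daffhbabggchcddfa'
  #11 SA[11]=3  'ddddegaadaffhbabggchcddfa'
  #12 SA[12]=4  'dddegaadaffhbabggchcddfa'
  #13 SA[13]=5  'ddegaadaffhbabggchcddfa'
  #14 SA[14]=24  'ddfa'
  #15 SA[15]=6  'degaadaffhbabggchcddfa'
  #16 SA[16]=25  'dfa'
  #17 SA[17]=2  'eddddegaadaffhbabggchcddfa'
  #18 SA[18]=7  'egaadaffhbabggchcddfa'
  #19 SA[19]=26  'fa'
  #20 SA[20]=13  'ffhbabggchcddfa'
  #21 SA[21]=14  'fhbabggchcddfa'
  #22 SA[22]=8  'gaadaffhbabggchcddfa'
  #23 SA[23]=20  'gchcddfa'
  #24 SA[24]=1  'geddddegaadaffhbabggchcddfa'
  #25 SA[25]=19  'ggchcddfa'
  #26 SA[26]=15  'hbabggchcddfa'
  #27 SA[27]=22  'hcddfa'

[27, 9, 17, 10, 12, 16, 18, 23, 0, 21, 11, 3, 4, 5, 24, 6, 25, 2, 7, 26, 13, 14, 8, 20, 1, 19, 15, 22]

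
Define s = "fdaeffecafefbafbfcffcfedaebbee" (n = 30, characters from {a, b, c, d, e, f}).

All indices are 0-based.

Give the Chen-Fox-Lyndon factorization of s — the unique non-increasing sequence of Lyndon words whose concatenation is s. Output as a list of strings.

emit factor 1: 'f' (i=0, period=1)
emit factor 2: 'd' (i=1, period=1)
emit factor 3: 'aeffecafefbafbfcffcfed' (i=2, period=22)
emit factor 4: 'aebbee' (i=24, period=6)

["f", "d", "aeffecafefbafbfcffcfed", "aebbee"]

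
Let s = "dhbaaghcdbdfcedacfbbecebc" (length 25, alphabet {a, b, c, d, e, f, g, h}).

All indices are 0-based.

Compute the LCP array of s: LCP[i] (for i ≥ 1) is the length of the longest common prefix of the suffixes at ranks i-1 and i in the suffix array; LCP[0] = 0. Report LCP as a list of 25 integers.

sorted suffixes:
  #0 SA[0]=3  'aaghcdbdfcedacfbbecebc'
  #1 SA[1]=15  'acfbbecebc'
  #2 SA[2]=4  'aghcdbdfcedacfbbecebc'
  #3 SA[3]=2  'baaghcdbdfcedacfbbecebc'
  #4 SA[4]=18  'bbecebc'
  #5 SA[5]=23  'bc'
  #6 SA[6]=9  'bdfcedacfbbecebc'
  #7 SA[7]=19  'becebc'
  #8 SA[8]=24  'c'
  #9 SA[9]=7  'cdbdfcedacfbbecebc'
  #10 SA[10]=21  'cebc'
  #11 SA[11]=12  'cedacfbbecebc'
  #12 SA[12]=16  'cfbbecebc'
  #13 SA[13]=14  'dacfbbecebc'
  #14 SA[14]=8  'dbdfcedacfbbecebc'
  #15 SA[15]=10  'dfcedacfbbecebc'
  #16 SA[16]=0  'dhbaaghcdbdfcedacfbbecebc'
  #17 SA[17]=22  'ebc'
  #18 SA[18]=20  'ecebc'
  #19 SA[19]=13  'edacfbbecebc'
  #20 SA[20]=17  'fbbecebc'
  #21 SA[21]=11  'fcedacfbbecebc'
  #22 SA[22]=5  'ghcdbdfcedacfbbecebc'
  #23 SA[23]=1  'hbaaghcdbdfcedacfbbecebc'
  #24 SA[24]=6  'hcdbdfcedacfbbecebc'

SA = [3, 15, 4, 2, 18, 23, 9, 19, 24, 7, 21, 12, 16, 14, 8, 10, 0, 22, 20, 13, 17, 11, 5, 1, 6]
[i] adj suffixes → lcp
  [1] 3/15 → 1 ('a')
  [2] 15/4 → 1 ('a')
  [3] 4/2 → 0 ('')
  [4] 2/18 → 1 ('b')
  [5] 18/23 → 1 ('b')
  [6] 23/9 → 1 ('b')
  [7] 9/19 → 1 ('b')
  [8] 19/24 → 0 ('')
  [9] 24/7 → 1 ('c')
  [10] 7/21 → 1 ('c')
  [11] 21/12 → 2 ('ce')
  [12] 12/16 → 1 ('c')
  [13] 16/14 → 0 ('')
  [14] 14/8 → 1 ('d')
  [15] 8/10 → 1 ('d')
  [16] 10/0 → 1 ('d')
  [17] 0/22 → 0 ('')
  [18] 22/20 → 1 ('e')
  [19] 20/13 → 1 ('e')
  [20] 13/17 → 0 ('')
  [21] 17/11 → 1 ('f')
  [22] 11/5 → 0 ('')
  [23] 5/1 → 0 ('')
  [24] 1/6 → 1 ('h')

[0, 1, 1, 0, 1, 1, 1, 1, 0, 1, 1, 2, 1, 0, 1, 1, 1, 0, 1, 1, 0, 1, 0, 0, 1]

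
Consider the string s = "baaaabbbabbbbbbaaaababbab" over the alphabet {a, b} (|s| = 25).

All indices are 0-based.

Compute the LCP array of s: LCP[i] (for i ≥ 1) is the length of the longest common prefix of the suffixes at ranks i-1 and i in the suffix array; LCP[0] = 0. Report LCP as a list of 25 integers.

rank | idx | suffix
   0 |  15 | aaaababbab
   1 |   1 | aaaabbbabbbbbbaaaababbab
   2 |  16 | aaababbab
   3 |   2 | aaabbbabbbbbbaaaababbab
   4 |  17 | aababbab
   5 |   3 | aabbbabbbbbbaaaababbab
   6 |  23 | ab
   7 |  18 | ababbab
   8 |  20 | abbab
   9 |   4 | abbbabbbbbbaaaababbab
  10 |   8 | abbbbbbaaaababbab
  11 |  24 | b
  12 |  14 | baaaababbab
  13 |   0 | baaaabbbabbbbbbaaaababbab
  14 |  22 | bab
  15 |  19 | babbab
  16 |   7 | babbbbbbaaaababbab
  17 |  13 | bbaaaababbab
  18 |  21 | bbab
  19 |   6 | bbabbbbbbaaaababbab
  20 |  12 | bbbaaaababbab
  21 |   5 | bbbabbbbbbaaaababbab
  22 |  11 | bbbbaaaababbab
  23 |  10 | bbbbbaaaababbab
  24 |   9 | bbbbbbaaaababbab

SA = [15, 1, 16, 2, 17, 3, 23, 18, 20, 4, 8, 24, 14, 0, 22, 19, 7, 13, 21, 6, 12, 5, 11, 10, 9]
[i] adj suffixes → lcp
  [1] 15/1 → 5 ('aaaab')
  [2] 1/16 → 3 ('aaa')
  [3] 16/2 → 4 ('aaab')
  [4] 2/17 → 2 ('aa')
  [5] 17/3 → 3 ('aab')
  [6] 3/23 → 1 ('a')
  [7] 23/18 → 2 ('ab')
  [8] 18/20 → 2 ('ab')
  [9] 20/4 → 3 ('abb')
  [10] 4/8 → 4 ('abbb')
  [11] 8/24 → 0 ('')
  [12] 24/14 → 1 ('b')
  [13] 14/0 → 6 ('baaaab')
  [14] 0/22 → 2 ('ba')
  [15] 22/19 → 3 ('bab')
  [16] 19/7 → 4 ('babb')
  [17] 7/13 → 1 ('b')
  [18] 13/21 → 3 ('bba')
  [19] 21/6 → 4 ('bbab')
  [20] 6/12 → 2 ('bb')
  [21] 12/5 → 4 ('bbba')
  [22] 5/11 → 3 ('bbb')
  [23] 11/10 → 4 ('bbbb')
  [24] 10/9 → 5 ('bbbbb')

[0, 5, 3, 4, 2, 3, 1, 2, 2, 3, 4, 0, 1, 6, 2, 3, 4, 1, 3, 4, 2, 4, 3, 4, 5]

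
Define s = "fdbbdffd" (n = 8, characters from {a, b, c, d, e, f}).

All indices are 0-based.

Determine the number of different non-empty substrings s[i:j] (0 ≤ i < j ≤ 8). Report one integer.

30

rank→(start, suffix):
  0 → (2, 'bbdffd')
  1 → (3, 'bdffd')
  2 → (7, 'd')
  3 → (1, 'dbbdffd')
  4 → (4, 'dffd')
  5 → (6, 'fd')
  6 → (0, 'fdbbdffd')
  7 → (5, 'ffd')

SA = [2, 3, 7, 1, 4, 6, 0, 5]
[i] adj suffixes → lcp
  [1] 2/3 → 1 ('b')
  [2] 3/7 → 0 ('')
  [3] 7/1 → 1 ('d')
  [4] 1/4 → 1 ('d')
  [5] 4/6 → 0 ('')
  [6] 6/0 → 2 ('fd')
  [7] 0/5 → 1 ('f')

n(n+1)/2 = 8·9/2 = 36
Σ LCP = 0 + 1 + 0 + 1 + 1 + 0 + 2 + 1 = 6
distinct = 36 − 6 = 30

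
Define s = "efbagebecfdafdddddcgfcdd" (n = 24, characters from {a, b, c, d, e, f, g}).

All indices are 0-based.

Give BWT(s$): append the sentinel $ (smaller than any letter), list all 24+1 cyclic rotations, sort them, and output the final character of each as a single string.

rank  rotation                   last
    0  $efbagebecfdafdddddcgfcdd  d
    1  afdddddcgfcdd$efbagebecfd  d
    2  agebecfdafdddddcgfcdd$efb  b
    3  bagebecfdafdddddcgfcdd$ef  f
    4  becfdafdddddcgfcdd$efbage  e
    5  cdd$efbagebecfdafdddddcgf  f
    6  cfdafdddddcgfcdd$efbagebe  e
    7  cgfcdd$efbagebecfdafddddd  d
    8  d$efbagebecfdafdddddcgfcd  d
    9  dafdddddcgfcdd$efbagebecf  f
   10  dcgfcdd$efbagebecfdafdddd  d
   11  dd$efbagebecfdafdddddcgfc  c
   12  ddcgfcdd$efbagebecfdafddd  d
   13  dddcgfcdd$efbagebecfdafdd  d
   14  ddddcgfcdd$efbagebecfdafd  d
   15  dddddcgfcdd$efbagebecfdaf  f
   16  ebecfdafdddddcgfcdd$efbag  g
   17  ecfdafdddddcgfcdd$efbageb  b
   18  efbagebecfdafdddddcgfcdd$  $
   19  fbagebecfdafdddddcgfcdd$e  e
   20  fcdd$efbagebecfdafdddddcg  g
   21  fdafdddddcgfcdd$efbagebec  c
   22  fdddddcgfcdd$efbagebecfda  a
   23  gebecfdafdddddcgfcdd$efba  a
   24  gfcdd$efbagebecfdafdddddc  c

ddbfefeddfdcdddfgb$egcaac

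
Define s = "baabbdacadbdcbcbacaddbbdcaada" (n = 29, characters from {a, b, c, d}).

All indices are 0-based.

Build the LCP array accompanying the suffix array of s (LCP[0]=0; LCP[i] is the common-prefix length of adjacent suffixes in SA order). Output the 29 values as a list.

rank→(start, suffix):
  0 → (28, 'a')
  1 → (1, 'aabbdacadbdcbcbacaddbbdcaada')
  2 → (25, 'aada')
  3 → (2, 'abbdacadbdcbcbacaddbbdcaada')
  4 → (6, 'acadbdcbcbacaddbbdcaada')
  5 → (16, 'acaddbbdcaada')
  6 → (26, 'ada')
  7 → (8, 'adbdcbcbacaddbbdcaada')
  8 → (18, 'addbbdcaada')
  9 → (0, 'baabbdacadbdcbcbacaddbbdcaada')
  10 → (15, 'bacaddbbdcaada')
  11 → (3, 'bbdacadbdcbcbacaddbbdcaada')
  12 → (21, 'bbdcaada')
  13 → (13, 'bcbacaddbbdcaada')
  14 → (4, 'bdacadbdcbcbacaddbbdcaada')
  15 → (22, 'bdcaada')
  16 → (10, 'bdcbcbacaddbbdcaada')
  17 → (24, 'caada')
  18 → (7, 'cadbdcbcbacaddbbdcaada')
  19 → (17, 'caddbbdcaada')
  20 → (14, 'cbacaddbbdcaada')
  21 → (12, 'cbcbacaddbbdcaada')
  22 → (27, 'da')
  23 → (5, 'dacadbdcbcbacaddbbdcaada')
  24 → (20, 'dbbdcaada')
  25 → (9, 'dbdcbcbacaddbbdcaada')
  26 → (23, 'dcaada')
  27 → (11, 'dcbcbacaddbbdcaada')
  28 → (19, 'ddbbdcaada')

SA = [28, 1, 25, 2, 6, 16, 26, 8, 18, 0, 15, 3, 21, 13, 4, 22, 10, 24, 7, 17, 14, 12, 27, 5, 20, 9, 23, 11, 19]
i: (SA[i-1],SA[i]) lcp shared
  1: (28,1) 1 'a'
  2: (1,25) 2 'aa'
  3: (25,2) 1 'a'
  4: (2,6) 1 'a'
  5: (6,16) 4 'acad'
  6: (16,26) 1 'a'
  7: (26,8) 2 'ad'
  8: (8,18) 2 'ad'
  9: (18,0) 0 ''
  10: (0,15) 2 'ba'
  11: (15,3) 1 'b'
  12: (3,21) 3 'bbd'
  13: (21,13) 1 'b'
  14: (13,4) 1 'b'
  15: (4,22) 2 'bd'
  16: (22,10) 3 'bdc'
  17: (10,24) 0 ''
  18: (24,7) 2 'ca'
  19: (7,17) 3 'cad'
  20: (17,14) 1 'c'
  21: (14,12) 2 'cb'
  22: (12,27) 0 ''
  23: (27,5) 2 'da'
  24: (5,20) 1 'd'
  25: (20,9) 2 'db'
  26: (9,23) 1 'd'
  27: (23,11) 2 'dc'
  28: (11,19) 1 'd'

[0, 1, 2, 1, 1, 4, 1, 2, 2, 0, 2, 1, 3, 1, 1, 2, 3, 0, 2, 3, 1, 2, 0, 2, 1, 2, 1, 2, 1]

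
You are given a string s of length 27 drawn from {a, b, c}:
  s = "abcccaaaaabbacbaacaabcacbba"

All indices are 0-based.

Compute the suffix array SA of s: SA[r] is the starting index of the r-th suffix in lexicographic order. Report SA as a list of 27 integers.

[26, 5, 6, 7, 8, 18, 15, 9, 19, 0, 16, 12, 22, 25, 14, 11, 24, 10, 20, 1, 4, 17, 21, 13, 23, 3, 2]

rank | idx | suffix
   0 |  26 | a
   1 |   5 | aaaaabbacbaacaabcacbba
   2 |   6 | aaaabbacbaacaabcacbba
   3 |   7 | aaabbacbaacaabcacbba
   4 |   8 | aabbacbaacaabcacbba
   5 |  18 | aabcacbba
   6 |  15 | aacaabcacbba
   7 |   9 | abbacbaacaabcacbba
   8 |  19 | abcacbba
   9 |   0 | abcccaaaaabbacbaacaabcacbba
  10 |  16 | acaabcacbba
  11 |  12 | acbaacaabcacbba
  12 |  22 | acbba
  13 |  25 | ba
  14 |  14 | baacaabcacbba
  15 |  11 | bacbaacaabcacbba
  16 |  24 | bba
  17 |  10 | bbacbaacaabcacbba
  18 |  20 | bcacbba
  19 |   1 | bcccaaaaabbacbaacaabcacbba
  20 |   4 | caaaaabbacbaacaabcacbba
  21 |  17 | caabcacbba
  22 |  21 | cacbba
  23 |  13 | cbaacaabcacbba
  24 |  23 | cbba
  25 |   3 | ccaaaaabbacbaacaabcacbba
  26 |   2 | cccaaaaabbacbaacaabcacbba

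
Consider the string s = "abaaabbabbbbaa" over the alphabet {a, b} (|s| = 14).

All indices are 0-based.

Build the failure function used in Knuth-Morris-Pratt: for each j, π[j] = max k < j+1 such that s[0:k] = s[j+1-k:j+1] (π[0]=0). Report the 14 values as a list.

π[0] = 0
j=1 s[j]='b': π[1]=0 (border '')
j=2 s[j]='a': π[2]=1 (border 'a')
j=3 s[j]='a': k: 1→0; π[3]=1 (border 'a')
j=4 s[j]='a': k: 1→0; π[4]=1 (border 'a')
j=5 s[j]='b': π[5]=2 (border 'ab')
j=6 s[j]='b': k: 2→0; π[6]=0 (border '')
j=7 s[j]='a': π[7]=1 (border 'a')
j=8 s[j]='b': π[8]=2 (border 'ab')
j=9 s[j]='b': k: 2→0; π[9]=0 (border '')
j=10 s[j]='b': π[10]=0 (border '')
j=11 s[j]='b': π[11]=0 (border '')
j=12 s[j]='a': π[12]=1 (border 'a')
j=13 s[j]='a': k: 1→0; π[13]=1 (border 'a')

[0, 0, 1, 1, 1, 2, 0, 1, 2, 0, 0, 0, 1, 1]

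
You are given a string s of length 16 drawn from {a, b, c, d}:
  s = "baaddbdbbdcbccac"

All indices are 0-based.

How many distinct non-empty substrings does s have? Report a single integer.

122

rank | idx | suffix
   0 |   1 | aaddbdbbdcbccac
   1 |  14 | ac
   2 |   2 | addbdbbdcbccac
   3 |   0 | baaddbdbbdcbccac
   4 |   7 | bbdcbccac
   5 |  11 | bccac
   6 |   5 | bdbbdcbccac
   7 |   8 | bdcbccac
   8 |  15 | c
   9 |  13 | cac
  10 |  10 | cbccac
  11 |  12 | ccac
  12 |   6 | dbbdcbccac
  13 |   4 | dbdbbdcbccac
  14 |   9 | dcbccac
  15 |   3 | ddbdbbdcbccac

SA = [1, 14, 2, 0, 7, 11, 5, 8, 15, 13, 10, 12, 6, 4, 9, 3]
[i] adj suffixes → lcp
  [1] 1/14 → 1 ('a')
  [2] 14/2 → 1 ('a')
  [3] 2/0 → 0 ('')
  [4] 0/7 → 1 ('b')
  [5] 7/11 → 1 ('b')
  [6] 11/5 → 1 ('b')
  [7] 5/8 → 2 ('bd')
  [8] 8/15 → 0 ('')
  [9] 15/13 → 1 ('c')
  [10] 13/10 → 1 ('c')
  [11] 10/12 → 1 ('c')
  [12] 12/6 → 0 ('')
  [13] 6/4 → 2 ('db')
  [14] 4/9 → 1 ('d')
  [15] 9/3 → 1 ('d')

n(n+1)/2 = 16·17/2 = 136
Σ LCP = 0 + 1 + 1 + 0 + 1 + 1 + 1 + 2 + 0 + 1 + 1 + 1 + 0 + 2 + 1 + 1 = 14
distinct = 136 − 14 = 122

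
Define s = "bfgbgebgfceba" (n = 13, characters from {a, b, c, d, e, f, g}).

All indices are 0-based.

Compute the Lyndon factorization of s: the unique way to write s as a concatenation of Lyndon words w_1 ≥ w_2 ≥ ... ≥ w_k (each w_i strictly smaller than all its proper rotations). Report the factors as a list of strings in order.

["bfgbgebgfce", "b", "a"]

emit factor 1: 'bfgbgebgfce' (i=0, period=11)
emit factor 2: 'b' (i=11, period=1)
emit factor 3: 'a' (i=12, period=1)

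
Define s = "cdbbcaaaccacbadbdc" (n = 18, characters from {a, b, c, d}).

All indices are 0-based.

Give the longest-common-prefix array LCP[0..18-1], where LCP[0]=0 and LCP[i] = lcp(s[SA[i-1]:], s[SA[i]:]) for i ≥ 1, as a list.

rank | idx | suffix
   0 |   5 | aaaccacbadbdc
   1 |   6 | aaccacbadbdc
   2 |  10 | acbadbdc
   3 |   7 | accacbadbdc
   4 |  13 | adbdc
   5 |  12 | badbdc
   6 |   2 | bbcaaaccacbadbdc
   7 |   3 | bcaaaccacbadbdc
   8 |  15 | bdc
   9 |  17 | c
  10 |   4 | caaaccacbadbdc
  11 |   9 | cacbadbdc
  12 |  11 | cbadbdc
  13 |   8 | ccacbadbdc
  14 |   0 | cdbbcaaaccacbadbdc
  15 |   1 | dbbcaaaccacbadbdc
  16 |  14 | dbdc
  17 |  16 | dc

SA = [5, 6, 10, 7, 13, 12, 2, 3, 15, 17, 4, 9, 11, 8, 0, 1, 14, 16]
[i] adj suffixes → lcp
  [1] 5/6 → 2 ('aa')
  [2] 6/10 → 1 ('a')
  [3] 10/7 → 2 ('ac')
  [4] 7/13 → 1 ('a')
  [5] 13/12 → 0 ('')
  [6] 12/2 → 1 ('b')
  [7] 2/3 → 1 ('b')
  [8] 3/15 → 1 ('b')
  [9] 15/17 → 0 ('')
  [10] 17/4 → 1 ('c')
  [11] 4/9 → 2 ('ca')
  [12] 9/11 → 1 ('c')
  [13] 11/8 → 1 ('c')
  [14] 8/0 → 1 ('c')
  [15] 0/1 → 0 ('')
  [16] 1/14 → 2 ('db')
  [17] 14/16 → 1 ('d')

[0, 2, 1, 2, 1, 0, 1, 1, 1, 0, 1, 2, 1, 1, 1, 0, 2, 1]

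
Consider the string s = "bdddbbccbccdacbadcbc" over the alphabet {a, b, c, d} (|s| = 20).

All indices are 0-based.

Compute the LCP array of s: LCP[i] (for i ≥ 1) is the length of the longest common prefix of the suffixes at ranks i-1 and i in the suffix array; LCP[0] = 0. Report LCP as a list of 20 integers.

[0, 1, 0, 1, 1, 2, 3, 1, 0, 1, 2, 3, 1, 2, 1, 0, 1, 1, 1, 2]

sorted suffixes:
  #0 SA[0]=12  'acbadcbc'
  #1 SA[1]=15  'adcbc'
  #2 SA[2]=14  'badcbc'
  #3 SA[3]=4  'bbccbccdacbadcbc'
  #4 SA[4]=18  'bc'
  #5 SA[5]=5  'bccbccdacbadcbc'
  #6 SA[6]=8  'bccdacbadcbc'
  #7 SA[7]=0  'bdddbbccbccdacbadcbc'
  #8 SA[8]=19  'c'
  #9 SA[9]=13  'cbadcbc'
  #10 SA[10]=17  'cbc'
  #11 SA[11]=7  'cbccdacbadcbc'
  #12 SA[12]=6  'ccbccdacbadcbc'
  #13 SA[13]=9  'ccdacbadcbc'
  #14 SA[14]=10  'cdacbadcbc'
  #15 SA[15]=11  'dacbadcbc'
  #16 SA[16]=3  'dbbccbccdacbadcbc'
  #17 SA[17]=16  'dcbc'
  #18 SA[18]=2  'ddbbccbccdacbadcbc'
  #19 SA[19]=1  'dddbbccbccdacbadcbc'

SA = [12, 15, 14, 4, 18, 5, 8, 0, 19, 13, 17, 7, 6, 9, 10, 11, 3, 16, 2, 1]
[i] adj suffixes → lcp
  [1] 12/15 → 1 ('a')
  [2] 15/14 → 0 ('')
  [3] 14/4 → 1 ('b')
  [4] 4/18 → 1 ('b')
  [5] 18/5 → 2 ('bc')
  [6] 5/8 → 3 ('bcc')
  [7] 8/0 → 1 ('b')
  [8] 0/19 → 0 ('')
  [9] 19/13 → 1 ('c')
  [10] 13/17 → 2 ('cb')
  [11] 17/7 → 3 ('cbc')
  [12] 7/6 → 1 ('c')
  [13] 6/9 → 2 ('cc')
  [14] 9/10 → 1 ('c')
  [15] 10/11 → 0 ('')
  [16] 11/3 → 1 ('d')
  [17] 3/16 → 1 ('d')
  [18] 16/2 → 1 ('d')
  [19] 2/1 → 2 ('dd')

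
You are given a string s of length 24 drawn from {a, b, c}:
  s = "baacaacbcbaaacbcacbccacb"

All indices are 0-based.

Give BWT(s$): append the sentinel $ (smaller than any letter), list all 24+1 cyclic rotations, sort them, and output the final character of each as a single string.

rank  rotation                   last
    0  $baacaacbcbaaacbcacbccacb  b
    1  aaacbcacbccacb$baacaacbcb  b
    2  aacaacbcbaaacbcacbccacb$b  b
    3  aacbcacbccacb$baacaacbcba  a
    4  aacbcbaaacbcacbccacb$baac  c
    5  acaacbcbaaacbcacbccacb$ba  a
    6  acb$baacaacbcbaaacbcacbcc  c
    7  acbcacbccacb$baacaacbcbaa  a
    8  acbcbaaacbcacbccacb$baaca  a
    9  acbccacb$baacaacbcbaaacbc  c
   10  b$baacaacbcbaaacbcacbccac  c
   11  baaacbcacbccacb$baacaacbc  c
   12  baacaacbcbaaacbcacbccacb$  $
   13  bcacbccacb$baacaacbcbaaac  c
   14  bcbaaacbcacbccacb$baacaac  c
   15  bccacb$baacaacbcbaaacbcac  c
   16  caacbcbaaacbcacbccacb$baa  a
   17  cacb$baacaacbcbaaacbcacbc  c
   18  cacbccacb$baacaacbcbaaacb  b
   19  cb$baacaacbcbaaacbcacbcca  a
   20  cbaaacbcacbccacb$baacaacb  b
   21  cbcacbccacb$baacaacbcbaaa  a
   22  cbcbaaacbcacbccacb$baacaa  a
   23  cbccacb$baacaacbcbaaacbca  a
   24  ccacb$baacaacbcbaaacbcacb  b

bbbacacaaccc$cccacbabaaab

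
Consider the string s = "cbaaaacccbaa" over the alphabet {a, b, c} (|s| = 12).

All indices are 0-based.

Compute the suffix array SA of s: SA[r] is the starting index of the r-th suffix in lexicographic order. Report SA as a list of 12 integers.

rank | idx | suffix
   0 |  11 | a
   1 |  10 | aa
   2 |   2 | aaaacccbaa
   3 |   3 | aaacccbaa
   4 |   4 | aacccbaa
   5 |   5 | acccbaa
   6 |   9 | baa
   7 |   1 | baaaacccbaa
   8 |   8 | cbaa
   9 |   0 | cbaaaacccbaa
  10 |   7 | ccbaa
  11 |   6 | cccbaa

[11, 10, 2, 3, 4, 5, 9, 1, 8, 0, 7, 6]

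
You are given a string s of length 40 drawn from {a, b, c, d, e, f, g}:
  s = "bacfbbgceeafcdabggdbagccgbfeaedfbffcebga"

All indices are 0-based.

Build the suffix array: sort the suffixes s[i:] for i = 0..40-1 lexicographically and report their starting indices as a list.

[39, 14, 1, 28, 10, 20, 0, 19, 4, 25, 32, 37, 5, 15, 22, 12, 35, 7, 2, 23, 13, 18, 30, 27, 9, 36, 29, 8, 3, 31, 11, 34, 26, 33, 38, 24, 21, 6, 17, 16]

rank→(start, suffix):
  0 → (39, 'a')
  1 → (14, 'abggdbagccgbfeaedfbffcebga')
  2 → (1, 'acfbbgceeafcdabggdbagccgbfeaedfbffcebga')
  3 → (28, 'aedfbffcebga')
  4 → (10, 'afcdabggdbagccgbfeaedfbffcebga')
  5 → (20, 'agccgbfeaedfbffcebga')
  6 → (0, 'bacfbbgceeafcdabggdbagccgbfeaedfbffcebga')
  7 → (19, 'bagccgbfeaedfbffcebga')
  8 → (4, 'bbgceeafcdabggdbagccgbfeaedfbffcebga')
  9 → (25, 'bfeaedfbffcebga')
  10 → (32, 'bffcebga')
  11 → (37, 'bga')
  12 → (5, 'bgceeafcdabggdbagccgbfeaedfbffcebga')
  13 → (15, 'bggdbagccgbfeaedfbffcebga')
  14 → (22, 'ccgbfeaedfbffcebga')
  15 → (12, 'cdabggdbagccgbfeaedfbffcebga')
  16 → (35, 'cebga')
  17 → (7, 'ceeafcdabggdbagccgbfeaedfbffcebga')
  18 → (2, 'cfbbgceeafcdabggdbagccgbfeaedfbffcebga')
  19 → (23, 'cgbfeaedfbffcebga')
  20 → (13, 'dabggdbagccgbfeaedfbffcebga')
  21 → (18, 'dbagccgbfeaedfbffcebga')
  22 → (30, 'dfbffcebga')
  23 → (27, 'eaedfbffcebga')
  24 → (9, 'eafcdabggdbagccgbfeaedfbffcebga')
  25 → (36, 'ebga')
  26 → (29, 'edfbffcebga')
  27 → (8, 'eeafcdabggdbagccgbfeaedfbffcebga')
  28 → (3, 'fbbgceeafcdabggdbagccgbfeaedfbffcebga')
  29 → (31, 'fbffcebga')
  30 → (11, 'fcdabggdbagccgbfeaedfbffcebga')
  31 → (34, 'fcebga')
  32 → (26, 'feaedfbffcebga')
  33 → (33, 'ffcebga')
  34 → (38, 'ga')
  35 → (24, 'gbfeaedfbffcebga')
  36 → (21, 'gccgbfeaedfbffcebga')
  37 → (6, 'gceeafcdabggdbagccgbfeaedfbffcebga')
  38 → (17, 'gdbagccgbfeaedfbffcebga')
  39 → (16, 'ggdbagccgbfeaedfbffcebga')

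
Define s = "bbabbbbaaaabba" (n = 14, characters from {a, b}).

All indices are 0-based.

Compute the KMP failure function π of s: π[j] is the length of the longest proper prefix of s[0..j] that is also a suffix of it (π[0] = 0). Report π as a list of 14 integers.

π[0] = 0
j=1 s[j]='b': π[1]=1 (border 'b')
j=2 s[j]='a': k: 1→0; π[2]=0 (border '')
j=3 s[j]='b': π[3]=1 (border 'b')
j=4 s[j]='b': π[4]=2 (border 'bb')
j=5 s[j]='b': k: 2→1; π[5]=2 (border 'bb')
j=6 s[j]='b': k: 2→1; π[6]=2 (border 'bb')
j=7 s[j]='a': π[7]=3 (border 'bba')
j=8 s[j]='a': k: 3→0; π[8]=0 (border '')
j=9 s[j]='a': π[9]=0 (border '')
j=10 s[j]='a': π[10]=0 (border '')
j=11 s[j]='b': π[11]=1 (border 'b')
j=12 s[j]='b': π[12]=2 (border 'bb')
j=13 s[j]='a': π[13]=3 (border 'bba')

[0, 1, 0, 1, 2, 2, 2, 3, 0, 0, 0, 1, 2, 3]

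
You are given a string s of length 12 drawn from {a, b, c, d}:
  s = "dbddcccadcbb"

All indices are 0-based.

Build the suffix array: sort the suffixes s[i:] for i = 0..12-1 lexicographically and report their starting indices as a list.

[7, 11, 10, 1, 6, 9, 5, 4, 0, 8, 3, 2]

sorted suffixes:
  #0 SA[0]=7  'adcbb'
  #1 SA[1]=11  'b'
  #2 SA[2]=10  'bb'
  #3 SA[3]=1  'bddcccadcbb'
  #4 SA[4]=6  'cadcbb'
  #5 SA[5]=9  'cbb'
  #6 SA[6]=5  'ccadcbb'
  #7 SA[7]=4  'cccadcbb'
  #8 SA[8]=0  'dbddcccadcbb'
  #9 SA[9]=8  'dcbb'
  #10 SA[10]=3  'dcccadcbb'
  #11 SA[11]=2  'ddcccadcbb'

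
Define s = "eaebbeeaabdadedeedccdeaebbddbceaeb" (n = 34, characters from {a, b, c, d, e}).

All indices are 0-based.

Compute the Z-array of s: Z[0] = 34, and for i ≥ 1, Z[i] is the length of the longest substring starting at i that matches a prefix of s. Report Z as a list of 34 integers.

Z[0]=34
i=1: outside box; Z[1]=0
i=2: outside box; Z[2]=1 grow→box=[2,3)
i=3: outside box; Z[3]=0
i=4: outside box; Z[4]=0
i=5: outside box; Z[5]=1 grow→box=[5,6)
i=6: outside box; Z[6]=2 grow→box=[6,8)
i=7: min(r-i=1, Z[1]=0)=0; Z[7]=0
i=8: outside box; Z[8]=0
i=9: outside box; Z[9]=0
i=10: outside box; Z[10]=0
i=11: outside box; Z[11]=0
i=12: outside box; Z[12]=0
i=13: outside box; Z[13]=1 grow→box=[13,14)
i=14: outside box; Z[14]=0
i=15: outside box; Z[15]=1 grow→box=[15,16)
i=16: outside box; Z[16]=1 grow→box=[16,17)
i=17: outside box; Z[17]=0
i=18: outside box; Z[18]=0
i=19: outside box; Z[19]=0
i=20: outside box; Z[20]=0
i=21: outside box; Z[21]=5 grow→box=[21,26)
i=22: min(r-i=4, Z[1]=0)=0; Z[22]=0
i=23: min(r-i=3, Z[2]=1)=1; Z[23]=1
i=24: min(r-i=2, Z[3]=0)=0; Z[24]=0
i=25: min(r-i=1, Z[4]=0)=0; Z[25]=0
i=26: outside box; Z[26]=0
i=27: outside box; Z[27]=0
i=28: outside box; Z[28]=0
i=29: outside box; Z[29]=0
i=30: outside box; Z[30]=4 grow→box=[30,34)
i=31: min(r-i=3, Z[1]=0)=0; Z[31]=0
i=32: min(r-i=2, Z[2]=1)=1; Z[32]=1
i=33: min(r-i=1, Z[3]=0)=0; Z[33]=0

[34, 0, 1, 0, 0, 1, 2, 0, 0, 0, 0, 0, 0, 1, 0, 1, 1, 0, 0, 0, 0, 5, 0, 1, 0, 0, 0, 0, 0, 0, 4, 0, 1, 0]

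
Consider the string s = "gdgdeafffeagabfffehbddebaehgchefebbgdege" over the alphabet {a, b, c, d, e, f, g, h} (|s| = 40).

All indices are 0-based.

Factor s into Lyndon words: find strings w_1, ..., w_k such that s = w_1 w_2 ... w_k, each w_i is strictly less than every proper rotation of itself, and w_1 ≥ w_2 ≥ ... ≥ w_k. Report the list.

emit factor 1: 'g' (i=0, period=1)
emit factor 2: 'dg' (i=1, period=2)
emit factor 3: 'de' (i=3, period=2)
emit factor 4: 'afffeag' (i=5, period=7)
emit factor 5: 'abfffehbddebaehgchefebbgdege' (i=12, period=28)

["g", "dg", "de", "afffeag", "abfffehbddebaehgchefebbgdege"]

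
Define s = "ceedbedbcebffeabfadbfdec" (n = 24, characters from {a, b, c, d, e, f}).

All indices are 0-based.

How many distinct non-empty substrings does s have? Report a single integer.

rank→(start, suffix):
  0 → (14, 'abfadbfdec')
  1 → (17, 'adbfdec')
  2 → (7, 'bcebffeabfadbfdec')
  3 → (4, 'bedbcebffeabfadbfdec')
  4 → (15, 'bfadbfdec')
  5 → (19, 'bfdec')
  6 → (10, 'bffeabfadbfdec')
  7 → (23, 'c')
  8 → (8, 'cebffeabfadbfdec')
  9 → (0, 'ceedbedbcebffeabfadbfdec')
  10 → (6, 'dbcebffeabfadbfdec')
  11 → (3, 'dbedbcebffeabfadbfdec')
  12 → (18, 'dbfdec')
  13 → (21, 'dec')
  14 → (13, 'eabfadbfdec')
  15 → (9, 'ebffeabfadbfdec')
  16 → (22, 'ec')
  17 → (5, 'edbcebffeabfadbfdec')
  18 → (2, 'edbedbcebffeabfadbfdec')
  19 → (1, 'eedbedbcebffeabfadbfdec')
  20 → (16, 'fadbfdec')
  21 → (20, 'fdec')
  22 → (12, 'feabfadbfdec')
  23 → (11, 'ffeabfadbfdec')

SA = [14, 17, 7, 4, 15, 19, 10, 23, 8, 0, 6, 3, 18, 21, 13, 9, 22, 5, 2, 1, 16, 20, 12, 11]
[i] adj suffixes → lcp
  [1] 14/17 → 1 ('a')
  [2] 17/7 → 0 ('')
  [3] 7/4 → 1 ('b')
  [4] 4/15 → 1 ('b')
  [5] 15/19 → 2 ('bf')
  [6] 19/10 → 2 ('bf')
  [7] 10/23 → 0 ('')
  [8] 23/8 → 1 ('c')
  [9] 8/0 → 2 ('ce')
  [10] 0/6 → 0 ('')
  [11] 6/3 → 2 ('db')
  [12] 3/18 → 2 ('db')
  [13] 18/21 → 1 ('d')
  [14] 21/13 → 0 ('')
  [15] 13/9 → 1 ('e')
  [16] 9/22 → 1 ('e')
  [17] 22/5 → 1 ('e')
  [18] 5/2 → 3 ('edb')
  [19] 2/1 → 1 ('e')
  [20] 1/16 → 0 ('')
  [21] 16/20 → 1 ('f')
  [22] 20/12 → 1 ('f')
  [23] 12/11 → 1 ('f')

n(n+1)/2 = 24·25/2 = 300
Σ LCP = 0 + 1 + 0 + 1 + 1 + 2 + 2 + 0 + 1 + 2 + 0 + 2 + 2 + 1 + 0 + 1 + 1 + 1 + 3 + 1 + 0 + 1 + 1 + 1 = 25
distinct = 300 − 25 = 275

275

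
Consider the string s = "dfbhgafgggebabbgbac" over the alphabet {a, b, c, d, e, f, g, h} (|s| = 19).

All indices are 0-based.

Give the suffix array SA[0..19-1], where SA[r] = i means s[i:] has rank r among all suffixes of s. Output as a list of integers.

sorted suffixes:
  #0 SA[0]=12  'abbgbac'
  #1 SA[1]=17  'ac'
  #2 SA[2]=5  'afgggebabbgbac'
  #3 SA[3]=11  'babbgbac'
  #4 SA[4]=16  'bac'
  #5 SA[5]=13  'bbgbac'
  #6 SA[6]=14  'bgbac'
  #7 SA[7]=2  'bhgafgggebabbgbac'
  #8 SA[8]=18  'c'
  #9 SA[9]=0  'dfbhgafgggebabbgbac'
  #10 SA[10]=10  'ebabbgbac'
  #11 SA[11]=1  'fbhgafgggebabbgbac'
  #12 SA[12]=6  'fgggebabbgbac'
  #13 SA[13]=4  'gafgggebabbgbac'
  #14 SA[14]=15  'gbac'
  #15 SA[15]=9  'gebabbgbac'
  #16 SA[16]=8  'ggebabbgbac'
  #17 SA[17]=7  'gggebabbgbac'
  #18 SA[18]=3  'hgafgggebabbgbac'

[12, 17, 5, 11, 16, 13, 14, 2, 18, 0, 10, 1, 6, 4, 15, 9, 8, 7, 3]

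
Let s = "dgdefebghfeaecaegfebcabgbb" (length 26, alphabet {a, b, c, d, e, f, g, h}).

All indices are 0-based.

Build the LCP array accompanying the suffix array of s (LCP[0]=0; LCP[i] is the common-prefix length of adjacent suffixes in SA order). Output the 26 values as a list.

rank→(start, suffix):
  0 → (21, 'abgbb')
  1 → (11, 'aecaegfebcabgbb')
  2 → (14, 'aegfebcabgbb')
  3 → (25, 'b')
  4 → (24, 'bb')
  5 → (19, 'bcabgbb')
  6 → (22, 'bgbb')
  7 → (6, 'bghfeaecaegfebcabgbb')
  8 → (20, 'cabgbb')
  9 → (13, 'caegfebcabgbb')
  10 → (2, 'defebghfeaecaegfebcabgbb')
  11 → (0, 'dgdefebghfeaecaegfebcabgbb')
  12 → (10, 'eaecaegfebcabgbb')
  13 → (18, 'ebcabgbb')
  14 → (5, 'ebghfeaecaegfebcabgbb')
  15 → (12, 'ecaegfebcabgbb')
  16 → (3, 'efebghfeaecaegfebcabgbb')
  17 → (15, 'egfebcabgbb')
  18 → (9, 'feaecaegfebcabgbb')
  19 → (17, 'febcabgbb')
  20 → (4, 'febghfeaecaegfebcabgbb')
  21 → (23, 'gbb')
  22 → (1, 'gdefebghfeaecaegfebcabgbb')
  23 → (16, 'gfebcabgbb')
  24 → (7, 'ghfeaecaegfebcabgbb')
  25 → (8, 'hfeaecaegfebcabgbb')

SA = [21, 11, 14, 25, 24, 19, 22, 6, 20, 13, 2, 0, 10, 18, 5, 12, 3, 15, 9, 17, 4, 23, 1, 16, 7, 8]
[i] adj suffixes → lcp
  [1] 21/11 → 1 ('a')
  [2] 11/14 → 2 ('ae')
  [3] 14/25 → 0 ('')
  [4] 25/24 → 1 ('b')
  [5] 24/19 → 1 ('b')
  [6] 19/22 → 1 ('b')
  [7] 22/6 → 2 ('bg')
  [8] 6/20 → 0 ('')
  [9] 20/13 → 2 ('ca')
  [10] 13/2 → 0 ('')
  [11] 2/0 → 1 ('d')
  [12] 0/10 → 0 ('')
  [13] 10/18 → 1 ('e')
  [14] 18/5 → 2 ('eb')
  [15] 5/12 → 1 ('e')
  [16] 12/3 → 1 ('e')
  [17] 3/15 → 1 ('e')
  [18] 15/9 → 0 ('')
  [19] 9/17 → 2 ('fe')
  [20] 17/4 → 3 ('feb')
  [21] 4/23 → 0 ('')
  [22] 23/1 → 1 ('g')
  [23] 1/16 → 1 ('g')
  [24] 16/7 → 1 ('g')
  [25] 7/8 → 0 ('')

[0, 1, 2, 0, 1, 1, 1, 2, 0, 2, 0, 1, 0, 1, 2, 1, 1, 1, 0, 2, 3, 0, 1, 1, 1, 0]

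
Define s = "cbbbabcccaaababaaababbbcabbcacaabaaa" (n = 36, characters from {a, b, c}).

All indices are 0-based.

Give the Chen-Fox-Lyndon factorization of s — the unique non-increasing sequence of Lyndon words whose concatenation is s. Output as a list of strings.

["c", "b", "b", "b", "abccc", "aaababaaababbbcabbcacaab", "a", "a", "a"]

emit factor 1: 'c' (i=0, period=1)
emit factor 2: 'b' (i=1, period=1)
emit factor 3: 'b' (i=2, period=1)
emit factor 4: 'b' (i=3, period=1)
emit factor 5: 'abccc' (i=4, period=5)
emit factor 6: 'aaababaaababbbcabbcacaab' (i=9, period=24)
emit factor 7: 'a' (i=33, period=1)
emit factor 8: 'a' (i=34, period=1)
emit factor 9: 'a' (i=35, period=1)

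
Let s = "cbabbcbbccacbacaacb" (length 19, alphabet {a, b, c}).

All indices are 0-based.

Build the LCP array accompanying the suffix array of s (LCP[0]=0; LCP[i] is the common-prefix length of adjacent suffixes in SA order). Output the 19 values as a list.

sorted suffixes:
  #0 SA[0]=15  'aacb'
  #1 SA[1]=2  'abbcbbccacbacaacb'
  #2 SA[2]=13  'acaacb'
  #3 SA[3]=16  'acb'
  #4 SA[4]=10  'acbacaacb'
  #5 SA[5]=18  'b'
  #6 SA[6]=1  'babbcbbccacbacaacb'
  #7 SA[7]=12  'bacaacb'
  #8 SA[8]=3  'bbcbbccacbacaacb'
  #9 SA[9]=6  'bbccacbacaacb'
  #10 SA[10]=4  'bcbbccacbacaacb'
  #11 SA[11]=7  'bccacbacaacb'
  #12 SA[12]=14  'caacb'
  #13 SA[13]=9  'cacbacaacb'
  #14 SA[14]=17  'cb'
  #15 SA[15]=0  'cbabbcbbccacbacaacb'
  #16 SA[16]=11  'cbacaacb'
  #17 SA[17]=5  'cbbccacbacaacb'
  #18 SA[18]=8  'ccacbacaacb'

SA = [15, 2, 13, 16, 10, 18, 1, 12, 3, 6, 4, 7, 14, 9, 17, 0, 11, 5, 8]
[i] adj suffixes → lcp
  [1] 15/2 → 1 ('a')
  [2] 2/13 → 1 ('a')
  [3] 13/16 → 2 ('ac')
  [4] 16/10 → 3 ('acb')
  [5] 10/18 → 0 ('')
  [6] 18/1 → 1 ('b')
  [7] 1/12 → 2 ('ba')
  [8] 12/3 → 1 ('b')
  [9] 3/6 → 3 ('bbc')
  [10] 6/4 → 1 ('b')
  [11] 4/7 → 2 ('bc')
  [12] 7/14 → 0 ('')
  [13] 14/9 → 2 ('ca')
  [14] 9/17 → 1 ('c')
  [15] 17/0 → 2 ('cb')
  [16] 0/11 → 3 ('cba')
  [17] 11/5 → 2 ('cb')
  [18] 5/8 → 1 ('c')

[0, 1, 1, 2, 3, 0, 1, 2, 1, 3, 1, 2, 0, 2, 1, 2, 3, 2, 1]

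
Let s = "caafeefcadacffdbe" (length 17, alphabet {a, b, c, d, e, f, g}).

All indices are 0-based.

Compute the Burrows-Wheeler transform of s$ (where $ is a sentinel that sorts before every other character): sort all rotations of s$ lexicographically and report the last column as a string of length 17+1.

ecdcad$faafbfeefac

rank  rotation            last
    0  $caafeefcadacffdbe  e
    1  aafeefcadacffdbe$c  c
    2  acffdbe$caafeefcad  d
    3  adacffdbe$caafeefc  c
    4  afeefcadacffdbe$ca  a
    5  be$caafeefcadacffd  d
    6  caafeefcadacffdbe$  $
    7  cadacffdbe$caafeef  f
    8  cffdbe$caafeefcada  a
    9  dacffdbe$caafeefca  a
   10  dbe$caafeefcadacff  f
   11  e$caafeefcadacffdb  b
   12  eefcadacffdbe$caaf  f
   13  efcadacffdbe$caafe  e
   14  fcadacffdbe$caafee  e
   15  fdbe$caafeefcadacf  f
   16  feefcadacffdbe$caa  a
   17  ffdbe$caafeefcadac  c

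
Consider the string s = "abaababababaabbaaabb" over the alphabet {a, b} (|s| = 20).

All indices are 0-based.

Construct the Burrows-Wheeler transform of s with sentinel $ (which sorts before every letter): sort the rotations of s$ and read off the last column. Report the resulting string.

rank  rotation               last
    0  $abaababababaabbaaabb  b
    1  aaabb$abaababababaabb  b
    2  aababababaabbaaabb$ab  b
    3  aabb$abaababababaabba  a
    4  aabbaaabb$abaabababab  b
    5  abaababababaabbaaabb$  $
    6  abaabbaaabb$abaababab  b
    7  ababaabbaaabb$abaabab  b
    8  abababaabbaaabb$abaab  b
    9  ababababaabbaaabb$aba  a
   10  abb$abaababababaabbaa  a
   11  abbaaabb$abaababababa  a
   12  b$abaababababaabbaaab  b
   13  baaabb$abaababababaab  b
   14  baababababaabbaaabb$a  a
   15  baabbaaabb$abaabababa  a
   16  babaabbaaabb$abaababa  a
   17  bababaabbaaabb$abaaba  a
   18  babababaabbaaabb$abaa  a
   19  bb$abaababababaabbaaa  a
   20  bbaaabb$abaababababaa  a

bbbab$bbbaaabbaaaaaaa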